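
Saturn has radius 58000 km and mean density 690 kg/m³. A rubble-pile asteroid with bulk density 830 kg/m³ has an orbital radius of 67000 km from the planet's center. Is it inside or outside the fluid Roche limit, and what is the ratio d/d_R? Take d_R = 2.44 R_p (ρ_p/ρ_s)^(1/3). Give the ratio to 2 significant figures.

d_R = 2.44 × (58000 km) × (690/830)^(1/3) = 1.331 × 10⁵ km
d/d_R = (67000) / (1.331 × 10⁵) = 0.50
Since d/d_R < 1, the body is inside the Roche limit.

inside; d/d_R ≈ 0.50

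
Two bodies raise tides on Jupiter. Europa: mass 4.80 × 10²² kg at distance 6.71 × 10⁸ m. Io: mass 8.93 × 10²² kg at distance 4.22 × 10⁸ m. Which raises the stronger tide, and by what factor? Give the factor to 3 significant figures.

Io, by a factor of ≈ 7.48

The tide-raising term goes as M/d³ (the gradient of a 1/d² field).
Europa: (4.80 × 10²²) / (6.71 × 10⁸)³ = 1.589 × 10⁻⁴
Io: (8.93 × 10²²) / (4.22 × 10⁸)³ = 1.188 × 10⁻³
Ratio (larger/smaller) = 7.48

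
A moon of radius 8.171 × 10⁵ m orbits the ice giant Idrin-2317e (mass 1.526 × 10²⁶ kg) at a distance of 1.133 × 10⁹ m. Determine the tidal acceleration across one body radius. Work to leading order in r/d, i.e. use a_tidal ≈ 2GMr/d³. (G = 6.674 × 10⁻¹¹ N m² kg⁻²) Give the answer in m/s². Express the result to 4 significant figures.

1.144 × 10⁻⁵ m/s²

The tidal stretch is the gradient of GM/d² times the body's extent r, hence the 1/d³ dependence.
Δg = 2GMr/d³
   = 2 × (6.674 × 10⁻¹¹) × (1.526 × 10²⁶) × (8.171 × 10⁵) / (1.133 × 10⁹)³
   = 1.144 × 10⁻⁵ m/s²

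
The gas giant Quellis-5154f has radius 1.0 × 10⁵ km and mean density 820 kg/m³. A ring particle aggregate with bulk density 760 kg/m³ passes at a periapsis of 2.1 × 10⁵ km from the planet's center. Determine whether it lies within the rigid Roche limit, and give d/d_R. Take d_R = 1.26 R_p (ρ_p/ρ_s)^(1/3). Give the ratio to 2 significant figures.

outside; d/d_R ≈ 1.6

d_R = 1.26 × (1.0 × 10⁵ km) × (820/760)^(1/3) = 1.292 × 10⁵ km
d/d_R = (2.1 × 10⁵) / (1.292 × 10⁵) = 1.6
Since d/d_R > 1, the body is outside the Roche limit.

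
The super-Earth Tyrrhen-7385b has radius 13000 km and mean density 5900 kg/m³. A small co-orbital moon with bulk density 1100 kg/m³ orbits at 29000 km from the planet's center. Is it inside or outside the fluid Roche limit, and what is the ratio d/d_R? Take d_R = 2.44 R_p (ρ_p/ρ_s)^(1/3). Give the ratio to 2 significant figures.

inside; d/d_R ≈ 0.52

d_R = 2.44 × (13000 km) × (5900/1100)^(1/3) = 55520 km
d/d_R = (29000) / (55520) = 0.52
Since d/d_R < 1, the body is inside the Roche limit.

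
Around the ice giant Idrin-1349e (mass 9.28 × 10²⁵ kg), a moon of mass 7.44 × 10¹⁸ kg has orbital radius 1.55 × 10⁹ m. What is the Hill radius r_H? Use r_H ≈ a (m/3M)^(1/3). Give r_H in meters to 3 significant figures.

4.63 × 10⁶ m

r_H ≈ a (m/3M)^(1/3)
    = (1.55 × 10⁹) × (7.44 × 10¹⁸ / (3 × 9.28 × 10²⁵))^(1/3)
    = 4.63 × 10⁶ m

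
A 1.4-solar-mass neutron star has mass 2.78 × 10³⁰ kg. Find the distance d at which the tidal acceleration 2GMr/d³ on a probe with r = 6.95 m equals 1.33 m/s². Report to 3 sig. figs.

1.25 × 10⁷ m

2GMr/d³ = a_tidal  ⇒  d = (2GMr / a_tidal)^(1/3)
d = (2 × 6.674×10⁻¹¹ × (2.78 × 10³⁰) × (6.95) / (1.33))^(1/3)
  = 1.25 × 10⁷ m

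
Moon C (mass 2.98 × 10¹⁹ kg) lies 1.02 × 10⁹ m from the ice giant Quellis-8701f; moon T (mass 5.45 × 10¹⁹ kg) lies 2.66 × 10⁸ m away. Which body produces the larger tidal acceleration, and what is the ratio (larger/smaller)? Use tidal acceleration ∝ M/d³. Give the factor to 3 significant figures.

Moon T, by a factor of ≈ 103

Tidal stretch scales as M/d³; compute that for each body.
Moon C: (2.98 × 10¹⁹) / (1.02 × 10⁹)³ = 2.808 × 10⁻⁸
Moon T: (5.45 × 10¹⁹) / (2.66 × 10⁸)³ = 2.896 × 10⁻⁶
Ratio (larger/smaller) = 103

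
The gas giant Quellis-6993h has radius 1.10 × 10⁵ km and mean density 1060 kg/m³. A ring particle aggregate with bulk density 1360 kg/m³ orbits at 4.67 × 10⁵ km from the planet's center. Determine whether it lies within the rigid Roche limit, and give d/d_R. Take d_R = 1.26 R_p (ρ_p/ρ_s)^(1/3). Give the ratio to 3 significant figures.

outside; d/d_R ≈ 3.66

d_R = 1.26 × (1.10 × 10⁵ km) × (1060/1360)^(1/3) = 1.276 × 10⁵ km
d/d_R = (4.67 × 10⁵) / (1.276 × 10⁵) = 3.66
Since d/d_R > 1, the body is outside the Roche limit.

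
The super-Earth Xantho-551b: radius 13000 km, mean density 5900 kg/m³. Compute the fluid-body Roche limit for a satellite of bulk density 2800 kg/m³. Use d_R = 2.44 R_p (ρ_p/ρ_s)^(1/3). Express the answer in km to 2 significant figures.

d_R = 2.44 × 13000 km × (5900/2800)^(1/3)
    = 41000 km

41000 km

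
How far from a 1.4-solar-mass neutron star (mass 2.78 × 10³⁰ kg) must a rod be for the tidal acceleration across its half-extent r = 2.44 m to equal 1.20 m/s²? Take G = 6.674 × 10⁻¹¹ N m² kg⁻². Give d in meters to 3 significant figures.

2GMr/d³ = a_tidal  ⇒  d = (2GMr / a_tidal)^(1/3)
d = (2 × 6.674×10⁻¹¹ × (2.78 × 10³⁰) × (2.44) / (1.20))^(1/3)
  = 9.10 × 10⁶ m

9.10 × 10⁶ m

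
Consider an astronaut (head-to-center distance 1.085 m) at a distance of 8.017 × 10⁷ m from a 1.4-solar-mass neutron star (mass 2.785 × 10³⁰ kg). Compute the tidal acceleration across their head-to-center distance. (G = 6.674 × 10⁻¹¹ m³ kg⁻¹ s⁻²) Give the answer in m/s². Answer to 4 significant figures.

Δa = 2GMr/d³
   = 2 × (6.674 × 10⁻¹¹) × (2.785 × 10³⁰) × (1.085) / (8.017 × 10⁷)³
   = 7.828 × 10⁻⁴ m/s²

7.828 × 10⁻⁴ m/s²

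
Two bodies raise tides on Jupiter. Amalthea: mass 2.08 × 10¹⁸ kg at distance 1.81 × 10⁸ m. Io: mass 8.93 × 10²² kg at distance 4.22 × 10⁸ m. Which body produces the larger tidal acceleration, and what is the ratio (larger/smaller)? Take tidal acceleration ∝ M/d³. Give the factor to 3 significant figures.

The tide-raising term goes as M/d³ (the gradient of a 1/d² field).
Amalthea: (2.08 × 10¹⁸) / (1.81 × 10⁸)³ = 3.508 × 10⁻⁷
Io: (8.93 × 10²²) / (4.22 × 10⁸)³ = 1.188 × 10⁻³
Ratio (larger/smaller) = 3390

Io, by a factor of ≈ 3390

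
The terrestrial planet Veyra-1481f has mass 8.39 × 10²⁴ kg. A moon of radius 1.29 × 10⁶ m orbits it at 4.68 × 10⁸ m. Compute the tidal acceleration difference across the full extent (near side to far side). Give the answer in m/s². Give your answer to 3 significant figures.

a_tidal = 4GMr/d³
        = 4 × (6.674 × 10⁻¹¹) × (8.39 × 10²⁴) × (1.29 × 10⁶) / (4.68 × 10⁸)³
        = 2.82 × 10⁻⁵ m/s²

2.82 × 10⁻⁵ m/s²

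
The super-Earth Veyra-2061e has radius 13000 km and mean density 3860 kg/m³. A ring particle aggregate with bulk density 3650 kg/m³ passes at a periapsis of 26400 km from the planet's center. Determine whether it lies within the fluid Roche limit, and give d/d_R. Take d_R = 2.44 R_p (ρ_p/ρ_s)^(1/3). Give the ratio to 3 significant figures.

inside; d/d_R ≈ 0.817

d_R = 2.44 × (13000 km) × (3860/3650)^(1/3) = 32320 km
d/d_R = (26400) / (32320) = 0.817
Since d/d_R < 1, the body is inside the Roche limit.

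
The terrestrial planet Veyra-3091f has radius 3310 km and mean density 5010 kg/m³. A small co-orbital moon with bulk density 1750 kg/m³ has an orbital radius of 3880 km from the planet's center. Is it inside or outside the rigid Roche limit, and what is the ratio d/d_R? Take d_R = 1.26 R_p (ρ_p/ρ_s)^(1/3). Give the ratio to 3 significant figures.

d_R = 1.26 × (3310 km) × (5010/1750)^(1/3) = 5922 km
d/d_R = (3880) / (5922) = 0.655
Since d/d_R < 1, the body is inside the Roche limit.

inside; d/d_R ≈ 0.655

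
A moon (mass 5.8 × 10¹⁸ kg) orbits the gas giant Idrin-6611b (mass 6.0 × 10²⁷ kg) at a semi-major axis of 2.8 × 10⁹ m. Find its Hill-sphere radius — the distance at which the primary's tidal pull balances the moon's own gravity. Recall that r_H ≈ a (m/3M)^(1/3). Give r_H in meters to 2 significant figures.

1.9 × 10⁶ m

r_H ≈ a (m/3M)^(1/3)
    = (2.8 × 10⁹) × (5.8 × 10¹⁸ / (3 × 6.0 × 10²⁷))^(1/3)
    = 1.9 × 10⁶ m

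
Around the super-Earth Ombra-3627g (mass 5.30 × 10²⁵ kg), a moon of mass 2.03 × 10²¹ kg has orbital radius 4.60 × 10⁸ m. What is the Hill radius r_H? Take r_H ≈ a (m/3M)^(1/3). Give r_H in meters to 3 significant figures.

r_H ≈ a (m/3M)^(1/3)
    = (4.60 × 10⁸) × (2.03 × 10²¹ / (3 × 5.30 × 10²⁵))^(1/3)
    = 1.08 × 10⁷ m

1.08 × 10⁷ m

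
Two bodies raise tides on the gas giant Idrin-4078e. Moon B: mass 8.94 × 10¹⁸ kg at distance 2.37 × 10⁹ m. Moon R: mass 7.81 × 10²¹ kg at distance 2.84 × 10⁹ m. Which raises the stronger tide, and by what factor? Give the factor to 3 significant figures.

Moon R, by a factor of ≈ 508

Tidal acceleration ∝ M/d³, so compare M/d³ for each.
Moon B: (8.94 × 10¹⁸) / (2.37 × 10⁹)³ = 6.716 × 10⁻¹⁰
Moon R: (7.81 × 10²¹) / (2.84 × 10⁹)³ = 3.410 × 10⁻⁷
Ratio (larger/smaller) = 508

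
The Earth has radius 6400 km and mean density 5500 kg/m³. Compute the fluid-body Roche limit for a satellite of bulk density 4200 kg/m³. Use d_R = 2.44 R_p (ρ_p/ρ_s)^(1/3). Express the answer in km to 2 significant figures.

17000 km

d_R = 2.44 × 6400 km × (5500/4200)^(1/3)
    = 17000 km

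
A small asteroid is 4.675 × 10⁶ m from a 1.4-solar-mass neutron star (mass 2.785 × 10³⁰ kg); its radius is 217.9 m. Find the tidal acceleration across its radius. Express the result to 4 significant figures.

7.928 × 10² m/s²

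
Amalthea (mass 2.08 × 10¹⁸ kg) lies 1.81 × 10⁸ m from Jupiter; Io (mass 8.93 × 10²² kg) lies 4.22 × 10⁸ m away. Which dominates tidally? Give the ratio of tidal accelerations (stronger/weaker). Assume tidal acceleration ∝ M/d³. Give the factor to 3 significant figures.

The tide-raising term goes as M/d³ (the gradient of a 1/d² field).
Amalthea: (2.08 × 10¹⁸) / (1.81 × 10⁸)³ = 3.508 × 10⁻⁷
Io: (8.93 × 10²²) / (4.22 × 10⁸)³ = 1.188 × 10⁻³
Ratio (larger/smaller) = 3390

Io, by a factor of ≈ 3390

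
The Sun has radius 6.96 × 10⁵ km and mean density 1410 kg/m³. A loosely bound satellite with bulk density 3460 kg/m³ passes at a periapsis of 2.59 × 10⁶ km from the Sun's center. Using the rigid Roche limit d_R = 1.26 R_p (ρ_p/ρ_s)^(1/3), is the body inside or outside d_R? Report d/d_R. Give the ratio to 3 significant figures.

outside; d/d_R ≈ 3.98

d_R = 1.26 × (6.96 × 10⁵ km) × (1410/3460)^(1/3) = 6.502 × 10⁵ km
d/d_R = (2.59 × 10⁶) / (6.502 × 10⁵) = 3.98
Since d/d_R > 1, the body is outside the Roche limit.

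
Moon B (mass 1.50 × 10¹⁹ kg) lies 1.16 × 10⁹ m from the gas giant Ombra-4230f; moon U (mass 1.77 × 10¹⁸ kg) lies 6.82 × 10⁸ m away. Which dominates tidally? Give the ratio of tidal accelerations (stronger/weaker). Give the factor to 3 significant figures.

Compare M/d³ for the two perturbers:
Moon B: (1.50 × 10¹⁹) / (1.16 × 10⁹)³ = 9.610 × 10⁻⁹
Moon U: (1.77 × 10¹⁸) / (6.82 × 10⁸)³ = 5.580 × 10⁻⁹
Ratio (larger/smaller) = 1.72

Moon B, by a factor of ≈ 1.72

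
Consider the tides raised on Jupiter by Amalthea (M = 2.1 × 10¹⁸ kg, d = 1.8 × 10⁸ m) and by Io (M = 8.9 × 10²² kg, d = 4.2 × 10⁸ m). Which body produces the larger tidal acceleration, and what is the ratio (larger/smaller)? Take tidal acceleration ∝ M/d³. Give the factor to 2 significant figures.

Tidal stretch scales as M/d³; compute that for each body.
Amalthea: (2.1 × 10¹⁸) / (1.8 × 10⁸)³ = 3.601 × 10⁻⁷
Io: (8.9 × 10²²) / (4.2 × 10⁸)³ = 1.201 × 10⁻³
Ratio (larger/smaller) = 3300

Io, by a factor of ≈ 3300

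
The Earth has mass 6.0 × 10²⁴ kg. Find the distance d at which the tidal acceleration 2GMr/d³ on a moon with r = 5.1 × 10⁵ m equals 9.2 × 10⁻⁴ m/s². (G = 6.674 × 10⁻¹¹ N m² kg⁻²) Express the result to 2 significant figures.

7.6 × 10⁷ m

2GMr/d³ = a_tidal  ⇒  d = (2GMr / a_tidal)^(1/3)
d = (2 × 6.674×10⁻¹¹ × (6.0 × 10²⁴) × (5.1 × 10⁵) / (9.2 × 10⁻⁴))^(1/3)
  = 7.6 × 10⁷ m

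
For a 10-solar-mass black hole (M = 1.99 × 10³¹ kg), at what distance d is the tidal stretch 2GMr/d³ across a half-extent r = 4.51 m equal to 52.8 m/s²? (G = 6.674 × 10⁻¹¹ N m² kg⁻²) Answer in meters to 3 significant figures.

2GMr/d³ = a_tidal  ⇒  d = (2GMr / a_tidal)^(1/3)
d = (2 × 6.674×10⁻¹¹ × (1.99 × 10³¹) × (4.51) / (52.8))^(1/3)
  = 6.10 × 10⁶ m

6.10 × 10⁶ m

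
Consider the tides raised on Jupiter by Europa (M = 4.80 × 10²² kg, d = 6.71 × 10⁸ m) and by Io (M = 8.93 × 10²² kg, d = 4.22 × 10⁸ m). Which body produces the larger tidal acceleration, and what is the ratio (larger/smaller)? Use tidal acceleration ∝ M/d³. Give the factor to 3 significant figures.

Tidal stretch scales as M/d³; compute that for each body.
Europa: (4.80 × 10²²) / (6.71 × 10⁸)³ = 1.589 × 10⁻⁴
Io: (8.93 × 10²²) / (4.22 × 10⁸)³ = 1.188 × 10⁻³
Ratio (larger/smaller) = 7.48

Io, by a factor of ≈ 7.48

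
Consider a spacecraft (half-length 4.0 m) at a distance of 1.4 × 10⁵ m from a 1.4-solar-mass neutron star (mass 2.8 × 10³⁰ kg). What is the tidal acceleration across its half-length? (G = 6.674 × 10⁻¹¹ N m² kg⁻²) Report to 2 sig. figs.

a_tidal = 2GMr/d³
        = 2 × (6.674 × 10⁻¹¹) × (2.8 × 10³⁰) × (4.0) / (1.4 × 10⁵)³
        = 5.4 × 10⁵ m/s²

5.4 × 10⁵ m/s²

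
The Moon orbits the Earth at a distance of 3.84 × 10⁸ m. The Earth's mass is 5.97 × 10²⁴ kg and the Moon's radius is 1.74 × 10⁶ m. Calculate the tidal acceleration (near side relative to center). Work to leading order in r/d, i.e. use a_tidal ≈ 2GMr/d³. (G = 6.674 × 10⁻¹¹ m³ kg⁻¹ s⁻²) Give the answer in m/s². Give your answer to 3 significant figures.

Δg = 2GMr/d³
   = 2 × (6.674 × 10⁻¹¹) × (5.97 × 10²⁴) × (1.74 × 10⁶) / (3.84 × 10⁸)³
   = 2.45 × 10⁻⁵ m/s²

2.45 × 10⁻⁵ m/s²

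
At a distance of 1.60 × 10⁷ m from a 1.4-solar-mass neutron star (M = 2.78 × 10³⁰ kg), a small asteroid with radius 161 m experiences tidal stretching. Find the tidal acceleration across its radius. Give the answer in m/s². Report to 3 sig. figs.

1.46 × 10¹ m/s²

The tidal stretch is the gradient of GM/d² times the body's extent r, hence the 1/d³ dependence.
a_tidal = 2GMr/d³
        = 2 × (6.674 × 10⁻¹¹) × (2.78 × 10³⁰) × (161) / (1.60 × 10⁷)³
        = 1.46 × 10¹ m/s²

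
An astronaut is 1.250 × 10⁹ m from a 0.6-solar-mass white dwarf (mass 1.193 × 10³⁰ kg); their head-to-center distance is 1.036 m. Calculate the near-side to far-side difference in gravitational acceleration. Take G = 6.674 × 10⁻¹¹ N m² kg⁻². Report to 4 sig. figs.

1.689 × 10⁻⁷ m/s²

a_tidal = 4GMr/d³
        = 4 × (6.674 × 10⁻¹¹) × (1.193 × 10³⁰) × (1.036) / (1.250 × 10⁹)³
        = 1.689 × 10⁻⁷ m/s²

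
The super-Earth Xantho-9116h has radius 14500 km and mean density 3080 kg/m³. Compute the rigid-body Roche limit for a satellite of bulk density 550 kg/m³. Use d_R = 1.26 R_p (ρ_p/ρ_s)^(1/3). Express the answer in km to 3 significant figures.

d_R = 1.26 × 14500 km × (3080/550)^(1/3)
    = 32400 km

32400 km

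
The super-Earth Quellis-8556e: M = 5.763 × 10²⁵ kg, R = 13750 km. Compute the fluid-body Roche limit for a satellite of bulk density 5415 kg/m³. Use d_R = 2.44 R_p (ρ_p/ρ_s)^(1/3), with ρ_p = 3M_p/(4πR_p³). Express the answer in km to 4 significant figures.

ρ_p = 3M_p/(4πR_p³) = 3 × (5.763 × 10²⁵) / (4π × (1.375 × 10⁷ m)³) = 5292 kg/m³
d_R = 2.44 × 13750 km × (5292/5415)^(1/3)
    = 33290 km

33290 km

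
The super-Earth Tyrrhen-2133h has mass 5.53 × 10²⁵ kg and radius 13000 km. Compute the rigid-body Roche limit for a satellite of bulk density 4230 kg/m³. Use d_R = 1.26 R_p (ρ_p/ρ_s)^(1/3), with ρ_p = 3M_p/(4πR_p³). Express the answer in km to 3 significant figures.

18400 km

ρ_p = 3M_p/(4πR_p³) = 3 × (5.53 × 10²⁵) / (4π × (1.30 × 10⁷ m)³) = 6010 kg/m³
d_R = 1.26 × 13000 km × (6010/4230)^(1/3)
    = 18400 km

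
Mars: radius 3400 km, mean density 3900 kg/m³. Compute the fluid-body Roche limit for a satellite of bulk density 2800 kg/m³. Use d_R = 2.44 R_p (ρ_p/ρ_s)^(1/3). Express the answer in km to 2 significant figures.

9300 km

d_R = 2.44 × 3400 km × (3900/2800)^(1/3)
    = 9300 km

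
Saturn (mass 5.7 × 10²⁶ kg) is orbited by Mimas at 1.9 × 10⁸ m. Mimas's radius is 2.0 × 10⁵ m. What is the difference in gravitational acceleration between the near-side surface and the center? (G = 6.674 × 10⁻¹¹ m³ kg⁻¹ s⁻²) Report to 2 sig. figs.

Δg = 2GMr/d³
   = 2 × (6.674 × 10⁻¹¹) × (5.7 × 10²⁶) × (2.0 × 10⁵) / (1.9 × 10⁸)³
   = 2.2 × 10⁻³ m/s²

2.2 × 10⁻³ m/s²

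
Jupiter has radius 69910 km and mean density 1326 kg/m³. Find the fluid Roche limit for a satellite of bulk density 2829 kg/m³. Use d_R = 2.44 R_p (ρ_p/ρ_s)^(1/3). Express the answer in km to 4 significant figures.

1.325 × 10⁵ km

d_R = 2.44 × 69910 km × (1326/2829)^(1/3)
    = 1.325 × 10⁵ km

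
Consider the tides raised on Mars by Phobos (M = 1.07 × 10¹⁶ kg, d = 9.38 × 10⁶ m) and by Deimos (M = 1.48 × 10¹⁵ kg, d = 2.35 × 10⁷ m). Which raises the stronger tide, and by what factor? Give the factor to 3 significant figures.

Tidal stretch scales as M/d³; compute that for each body.
Phobos: (1.07 × 10¹⁶) / (9.38 × 10⁶)³ = 1.297 × 10⁻⁵
Deimos: (1.48 × 10¹⁵) / (2.35 × 10⁷)³ = 1.140 × 10⁻⁷
Ratio (larger/smaller) = 114

Phobos, by a factor of ≈ 114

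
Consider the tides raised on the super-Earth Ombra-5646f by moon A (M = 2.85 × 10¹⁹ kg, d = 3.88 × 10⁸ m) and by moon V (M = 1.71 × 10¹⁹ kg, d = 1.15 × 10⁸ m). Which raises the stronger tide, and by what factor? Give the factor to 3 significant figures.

Tidal stretch scales as M/d³; compute that for each body.
Moon A: (2.85 × 10¹⁹) / (3.88 × 10⁸)³ = 4.879 × 10⁻⁷
Moon V: (1.71 × 10¹⁹) / (1.15 × 10⁸)³ = 1.124 × 10⁻⁵
Ratio (larger/smaller) = 23.0

Moon V, by a factor of ≈ 23.0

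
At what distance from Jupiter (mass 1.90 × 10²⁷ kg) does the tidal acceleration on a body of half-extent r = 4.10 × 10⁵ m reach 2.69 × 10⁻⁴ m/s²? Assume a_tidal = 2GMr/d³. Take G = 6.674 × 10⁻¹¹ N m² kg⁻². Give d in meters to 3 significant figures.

7.28 × 10⁸ m

2GMr/d³ = a_tidal  ⇒  d = (2GMr / a_tidal)^(1/3)
d = (2 × 6.674×10⁻¹¹ × (1.90 × 10²⁷) × (4.10 × 10⁵) / (2.69 × 10⁻⁴))^(1/3)
  = 7.28 × 10⁸ m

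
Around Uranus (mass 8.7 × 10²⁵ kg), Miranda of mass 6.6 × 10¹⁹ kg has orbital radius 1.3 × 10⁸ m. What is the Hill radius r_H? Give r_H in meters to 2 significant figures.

r_H ≈ a (m/3M)^(1/3)
    = (1.3 × 10⁸) × (6.6 × 10¹⁹ / (3 × 8.7 × 10²⁵))^(1/3)
    = 8.2 × 10⁵ m

8.2 × 10⁵ m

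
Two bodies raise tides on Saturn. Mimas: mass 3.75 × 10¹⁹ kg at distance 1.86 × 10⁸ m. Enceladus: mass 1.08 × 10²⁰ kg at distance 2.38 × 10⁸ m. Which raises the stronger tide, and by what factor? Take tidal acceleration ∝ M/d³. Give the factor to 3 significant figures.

Enceladus, by a factor of ≈ 1.37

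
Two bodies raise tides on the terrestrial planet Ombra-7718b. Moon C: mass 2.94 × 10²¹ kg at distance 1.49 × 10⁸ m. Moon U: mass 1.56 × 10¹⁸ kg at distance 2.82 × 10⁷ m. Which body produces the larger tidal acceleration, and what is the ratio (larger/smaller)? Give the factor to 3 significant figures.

Moon C, by a factor of ≈ 12.8

Tidal acceleration ∝ M/d³, so compare M/d³ for each.
Moon C: (2.94 × 10²¹) / (1.49 × 10⁸)³ = 8.888 × 10⁻⁴
Moon U: (1.56 × 10¹⁸) / (2.82 × 10⁷)³ = 6.956 × 10⁻⁵
Ratio (larger/smaller) = 12.8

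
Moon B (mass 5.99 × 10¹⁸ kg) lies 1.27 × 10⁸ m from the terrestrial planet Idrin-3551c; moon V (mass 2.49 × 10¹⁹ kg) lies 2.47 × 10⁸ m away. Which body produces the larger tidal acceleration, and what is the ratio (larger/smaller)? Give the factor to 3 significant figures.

Moon B, by a factor of ≈ 1.77

Tidal acceleration ∝ M/d³, so compare M/d³ for each.
Moon B: (5.99 × 10¹⁸) / (1.27 × 10⁸)³ = 2.924 × 10⁻⁶
Moon V: (2.49 × 10¹⁹) / (2.47 × 10⁸)³ = 1.652 × 10⁻⁶
Ratio (larger/smaller) = 1.77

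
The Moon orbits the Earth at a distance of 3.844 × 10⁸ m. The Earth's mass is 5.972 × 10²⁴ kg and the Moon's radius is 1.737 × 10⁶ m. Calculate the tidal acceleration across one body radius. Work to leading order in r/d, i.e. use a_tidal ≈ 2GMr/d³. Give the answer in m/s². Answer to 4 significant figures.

The tidal stretch is the gradient of GM/d² times the body's extent r, hence the 1/d³ dependence.
a_tidal = 2GMr/d³
        = 2 × (6.674 × 10⁻¹¹) × (5.972 × 10²⁴) × (1.737 × 10⁶) / (3.844 × 10⁸)³
        = 2.438 × 10⁻⁵ m/s²

2.438 × 10⁻⁵ m/s²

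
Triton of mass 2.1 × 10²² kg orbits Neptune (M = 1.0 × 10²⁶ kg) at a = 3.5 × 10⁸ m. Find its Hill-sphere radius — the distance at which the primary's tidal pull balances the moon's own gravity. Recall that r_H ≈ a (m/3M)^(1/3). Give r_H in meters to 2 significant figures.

1.4 × 10⁷ m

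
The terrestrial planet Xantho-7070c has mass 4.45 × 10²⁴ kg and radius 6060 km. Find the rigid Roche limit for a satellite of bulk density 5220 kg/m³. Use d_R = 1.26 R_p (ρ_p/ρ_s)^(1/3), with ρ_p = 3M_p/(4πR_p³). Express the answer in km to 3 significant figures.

ρ_p = 3M_p/(4πR_p³) = 3 × (4.45 × 10²⁴) / (4π × (6.06 × 10⁶ m)³) = 4770 kg/m³
d_R = 1.26 × 6060 km × (4770/5220)^(1/3)
    = 7410 km

7410 km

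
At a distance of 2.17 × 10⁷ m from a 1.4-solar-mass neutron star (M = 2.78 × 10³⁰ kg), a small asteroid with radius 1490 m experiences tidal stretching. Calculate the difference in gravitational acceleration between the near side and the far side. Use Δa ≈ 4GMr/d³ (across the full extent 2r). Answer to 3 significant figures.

1.08 × 10² m/s²

Δa = 4GMr/d³
   = 4 × (6.674 × 10⁻¹¹) × (2.78 × 10³⁰) × (1490) / (2.17 × 10⁷)³
   = 1.08 × 10² m/s²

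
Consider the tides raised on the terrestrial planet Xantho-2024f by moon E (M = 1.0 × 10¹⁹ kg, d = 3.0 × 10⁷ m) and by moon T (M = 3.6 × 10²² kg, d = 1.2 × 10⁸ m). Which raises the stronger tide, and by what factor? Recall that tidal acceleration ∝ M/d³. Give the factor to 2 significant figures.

Moon T, by a factor of ≈ 56

The tide-raising term goes as M/d³ (the gradient of a 1/d² field).
Moon E: (1.0 × 10¹⁹) / (3.0 × 10⁷)³ = 3.704 × 10⁻⁴
Moon T: (3.6 × 10²²) / (1.2 × 10⁸)³ = 2.083 × 10⁻²
Ratio (larger/smaller) = 56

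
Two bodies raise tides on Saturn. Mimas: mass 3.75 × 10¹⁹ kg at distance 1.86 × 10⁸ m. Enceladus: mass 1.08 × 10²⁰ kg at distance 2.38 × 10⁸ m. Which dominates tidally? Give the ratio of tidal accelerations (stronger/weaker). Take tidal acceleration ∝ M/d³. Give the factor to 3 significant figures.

Enceladus, by a factor of ≈ 1.37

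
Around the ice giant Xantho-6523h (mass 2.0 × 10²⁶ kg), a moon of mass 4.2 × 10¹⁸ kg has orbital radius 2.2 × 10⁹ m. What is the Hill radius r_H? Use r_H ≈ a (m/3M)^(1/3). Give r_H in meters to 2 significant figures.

4.2 × 10⁶ m

r_H ≈ a (m/3M)^(1/3)
    = (2.2 × 10⁹) × (4.2 × 10¹⁸ / (3 × 2.0 × 10²⁶))^(1/3)
    = 4.2 × 10⁶ m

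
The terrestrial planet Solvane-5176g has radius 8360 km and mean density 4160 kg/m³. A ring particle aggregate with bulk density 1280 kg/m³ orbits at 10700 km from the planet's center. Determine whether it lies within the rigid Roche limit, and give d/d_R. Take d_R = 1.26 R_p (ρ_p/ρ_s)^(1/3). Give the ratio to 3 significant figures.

inside; d/d_R ≈ 0.686

d_R = 1.26 × (8360 km) × (4160/1280)^(1/3) = 15600 km
d/d_R = (10700) / (15600) = 0.686
Since d/d_R < 1, the body is inside the Roche limit.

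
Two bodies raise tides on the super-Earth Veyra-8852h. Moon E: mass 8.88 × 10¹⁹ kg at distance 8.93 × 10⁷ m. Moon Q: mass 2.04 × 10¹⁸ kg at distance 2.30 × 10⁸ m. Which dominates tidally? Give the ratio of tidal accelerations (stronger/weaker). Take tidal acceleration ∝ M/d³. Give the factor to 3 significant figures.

Tidal stretch scales as M/d³; compute that for each body.
Moon E: (8.88 × 10¹⁹) / (8.93 × 10⁷)³ = 1.247 × 10⁻⁴
Moon Q: (2.04 × 10¹⁸) / (2.30 × 10⁸)³ = 1.677 × 10⁻⁷
Ratio (larger/smaller) = 744

Moon E, by a factor of ≈ 744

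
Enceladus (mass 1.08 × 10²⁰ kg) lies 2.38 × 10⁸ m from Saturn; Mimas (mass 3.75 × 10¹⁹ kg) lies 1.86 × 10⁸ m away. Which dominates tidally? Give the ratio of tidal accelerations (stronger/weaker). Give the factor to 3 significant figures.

Tidal acceleration ∝ M/d³, so compare M/d³ for each.
Enceladus: (1.08 × 10²⁰) / (2.38 × 10⁸)³ = 8.011 × 10⁻⁶
Mimas: (3.75 × 10¹⁹) / (1.86 × 10⁸)³ = 5.828 × 10⁻⁶
Ratio (larger/smaller) = 1.37

Enceladus, by a factor of ≈ 1.37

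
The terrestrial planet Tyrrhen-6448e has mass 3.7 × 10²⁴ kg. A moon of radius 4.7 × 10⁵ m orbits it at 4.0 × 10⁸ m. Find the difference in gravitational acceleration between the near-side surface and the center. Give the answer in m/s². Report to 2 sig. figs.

3.6 × 10⁻⁶ m/s²

Since r ≪ d, expand the inverse-square field across one radius to get the leading 2GMr/d³ term.
a_tidal = 2GMr/d³
        = 2 × (6.674 × 10⁻¹¹) × (3.7 × 10²⁴) × (4.7 × 10⁵) / (4.0 × 10⁸)³
        = 3.6 × 10⁻⁶ m/s²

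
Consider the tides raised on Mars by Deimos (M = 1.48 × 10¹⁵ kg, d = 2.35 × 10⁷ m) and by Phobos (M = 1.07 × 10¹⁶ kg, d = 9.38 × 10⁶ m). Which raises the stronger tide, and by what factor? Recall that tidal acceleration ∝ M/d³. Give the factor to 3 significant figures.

Phobos, by a factor of ≈ 114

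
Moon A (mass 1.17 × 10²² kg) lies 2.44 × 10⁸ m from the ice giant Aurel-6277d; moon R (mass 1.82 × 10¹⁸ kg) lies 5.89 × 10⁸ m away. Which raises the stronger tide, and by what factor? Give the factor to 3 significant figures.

Moon A, by a factor of ≈ 90400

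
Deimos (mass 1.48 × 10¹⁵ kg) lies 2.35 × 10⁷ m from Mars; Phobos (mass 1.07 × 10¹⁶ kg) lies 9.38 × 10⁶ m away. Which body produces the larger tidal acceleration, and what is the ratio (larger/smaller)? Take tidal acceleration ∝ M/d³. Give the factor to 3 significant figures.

Tidal stretch scales as M/d³; compute that for each body.
Deimos: (1.48 × 10¹⁵) / (2.35 × 10⁷)³ = 1.140 × 10⁻⁷
Phobos: (1.07 × 10¹⁶) / (9.38 × 10⁶)³ = 1.297 × 10⁻⁵
Ratio (larger/smaller) = 114

Phobos, by a factor of ≈ 114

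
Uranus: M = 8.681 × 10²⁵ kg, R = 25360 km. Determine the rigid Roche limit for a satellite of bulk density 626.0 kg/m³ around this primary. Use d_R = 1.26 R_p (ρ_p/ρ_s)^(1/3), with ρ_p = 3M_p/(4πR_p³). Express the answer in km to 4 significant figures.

ρ_p = 3M_p/(4πR_p³) = 3 × (8.681 × 10²⁵) / (4π × (2.536 × 10⁷ m)³) = 1271 kg/m³
d_R = 1.26 × 25360 km × (1271/626.0)^(1/3)
    = 40460 km

40460 km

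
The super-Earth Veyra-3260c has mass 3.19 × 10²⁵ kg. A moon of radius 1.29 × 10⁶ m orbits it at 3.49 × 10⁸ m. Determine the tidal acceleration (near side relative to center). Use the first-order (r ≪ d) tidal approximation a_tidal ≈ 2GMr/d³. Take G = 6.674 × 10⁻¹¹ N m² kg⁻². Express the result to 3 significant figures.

1.29 × 10⁻⁴ m/s²

a_tidal = 2GMr/d³
        = 2 × (6.674 × 10⁻¹¹) × (3.19 × 10²⁵) × (1.29 × 10⁶) / (3.49 × 10⁸)³
        = 1.29 × 10⁻⁴ m/s²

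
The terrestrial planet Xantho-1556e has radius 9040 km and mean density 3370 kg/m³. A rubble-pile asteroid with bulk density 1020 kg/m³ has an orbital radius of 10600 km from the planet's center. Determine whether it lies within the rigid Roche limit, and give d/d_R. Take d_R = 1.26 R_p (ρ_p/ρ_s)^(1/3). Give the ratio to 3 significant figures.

d_R = 1.26 × (9040 km) × (3370/1020)^(1/3) = 16960 km
d/d_R = (10600) / (16960) = 0.625
Since d/d_R < 1, the body is inside the Roche limit.

inside; d/d_R ≈ 0.625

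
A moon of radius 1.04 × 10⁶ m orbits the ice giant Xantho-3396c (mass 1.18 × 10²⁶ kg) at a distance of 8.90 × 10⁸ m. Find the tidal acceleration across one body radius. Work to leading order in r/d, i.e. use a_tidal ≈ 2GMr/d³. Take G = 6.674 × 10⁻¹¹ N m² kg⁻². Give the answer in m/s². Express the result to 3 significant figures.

Differencing GM/(d−r)² and GM/d² to first order in r/d gives 2GMr/d³.
Δg = 2GMr/d³
   = 2 × (6.674 × 10⁻¹¹) × (1.18 × 10²⁶) × (1.04 × 10⁶) / (8.90 × 10⁸)³
   = 2.32 × 10⁻⁵ m/s²

2.32 × 10⁻⁵ m/s²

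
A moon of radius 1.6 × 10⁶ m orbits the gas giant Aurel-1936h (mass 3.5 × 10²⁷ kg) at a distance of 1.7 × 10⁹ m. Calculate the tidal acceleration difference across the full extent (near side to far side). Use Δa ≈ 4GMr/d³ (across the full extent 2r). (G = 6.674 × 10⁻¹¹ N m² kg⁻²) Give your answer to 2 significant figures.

3.0 × 10⁻⁴ m/s²

Differencing GM/(d−r)² and GM/(d+r)² to first order in r/d gives 4GMr/d³.
a_tidal = 4GMr/d³
        = 4 × (6.674 × 10⁻¹¹) × (3.5 × 10²⁷) × (1.6 × 10⁶) / (1.7 × 10⁹)³
        = 3.0 × 10⁻⁴ m/s²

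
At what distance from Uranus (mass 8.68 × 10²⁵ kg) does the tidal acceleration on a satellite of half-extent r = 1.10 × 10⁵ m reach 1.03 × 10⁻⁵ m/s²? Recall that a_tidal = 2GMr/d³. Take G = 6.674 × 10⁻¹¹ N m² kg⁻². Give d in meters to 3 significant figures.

4.98 × 10⁸ m

2GMr/d³ = a_tidal  ⇒  d = (2GMr / a_tidal)^(1/3)
d = (2 × 6.674×10⁻¹¹ × (8.68 × 10²⁵) × (1.10 × 10⁵) / (1.03 × 10⁻⁵))^(1/3)
  = 4.98 × 10⁸ m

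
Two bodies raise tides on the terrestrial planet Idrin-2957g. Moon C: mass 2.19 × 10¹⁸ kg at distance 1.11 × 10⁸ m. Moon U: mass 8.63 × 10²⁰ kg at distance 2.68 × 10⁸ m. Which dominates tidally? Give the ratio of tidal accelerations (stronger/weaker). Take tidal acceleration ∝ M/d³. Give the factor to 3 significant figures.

Compare M/d³ for the two perturbers:
Moon C: (2.19 × 10¹⁸) / (1.11 × 10⁸)³ = 1.601 × 10⁻⁶
Moon U: (8.63 × 10²⁰) / (2.68 × 10⁸)³ = 4.483 × 10⁻⁵
Ratio (larger/smaller) = 28.0

Moon U, by a factor of ≈ 28.0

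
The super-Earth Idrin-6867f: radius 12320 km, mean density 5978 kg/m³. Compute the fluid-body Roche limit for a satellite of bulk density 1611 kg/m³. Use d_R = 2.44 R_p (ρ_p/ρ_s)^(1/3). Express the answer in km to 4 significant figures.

d_R = 2.44 × 12320 km × (5978/1611)^(1/3)
    = 46540 km

46540 km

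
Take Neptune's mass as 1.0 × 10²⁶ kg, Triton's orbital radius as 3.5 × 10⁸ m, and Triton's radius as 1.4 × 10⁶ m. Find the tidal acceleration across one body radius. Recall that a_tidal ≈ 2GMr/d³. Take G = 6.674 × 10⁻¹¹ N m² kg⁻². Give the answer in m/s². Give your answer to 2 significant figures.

4.4 × 10⁻⁴ m/s²

Differencing GM/(d−r)² and GM/d² to first order in r/d gives 2GMr/d³.
Δa = 2GMr/d³
   = 2 × (6.674 × 10⁻¹¹) × (1.0 × 10²⁶) × (1.4 × 10⁶) / (3.5 × 10⁸)³
   = 4.4 × 10⁻⁴ m/s²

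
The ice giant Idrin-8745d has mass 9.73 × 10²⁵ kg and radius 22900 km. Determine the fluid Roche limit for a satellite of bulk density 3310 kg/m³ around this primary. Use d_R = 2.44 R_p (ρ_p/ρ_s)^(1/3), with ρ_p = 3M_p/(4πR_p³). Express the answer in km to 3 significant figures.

ρ_p = 3M_p/(4πR_p³) = 3 × (9.73 × 10²⁵) / (4π × (2.29 × 10⁷ m)³) = 1930 kg/m³
d_R = 2.44 × 22900 km × (1930/3310)^(1/3)
    = 46700 km

46700 km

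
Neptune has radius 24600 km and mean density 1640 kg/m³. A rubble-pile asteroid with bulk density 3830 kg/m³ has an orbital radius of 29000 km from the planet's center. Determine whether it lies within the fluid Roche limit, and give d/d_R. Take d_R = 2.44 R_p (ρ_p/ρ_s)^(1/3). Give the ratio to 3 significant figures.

inside; d/d_R ≈ 0.641

d_R = 2.44 × (24600 km) × (1640/3830)^(1/3) = 45240 km
d/d_R = (29000) / (45240) = 0.641
Since d/d_R < 1, the body is inside the Roche limit.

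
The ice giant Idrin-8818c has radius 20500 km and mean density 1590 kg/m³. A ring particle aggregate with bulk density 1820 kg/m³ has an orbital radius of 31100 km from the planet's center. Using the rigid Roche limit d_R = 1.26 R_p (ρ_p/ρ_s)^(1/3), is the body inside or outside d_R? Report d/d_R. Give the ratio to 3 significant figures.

outside; d/d_R ≈ 1.26

d_R = 1.26 × (20500 km) × (1590/1820)^(1/3) = 24690 km
d/d_R = (31100) / (24690) = 1.26
Since d/d_R > 1, the body is outside the Roche limit.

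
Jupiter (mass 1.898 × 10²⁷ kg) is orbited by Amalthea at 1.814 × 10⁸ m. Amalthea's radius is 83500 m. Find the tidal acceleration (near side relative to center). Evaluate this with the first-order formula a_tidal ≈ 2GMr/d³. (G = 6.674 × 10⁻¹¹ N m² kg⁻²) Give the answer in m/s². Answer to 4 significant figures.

Δg = 2GMr/d³
   = 2 × (6.674 × 10⁻¹¹) × (1.898 × 10²⁷) × (83500) / (1.814 × 10⁸)³
   = 3.544 × 10⁻³ m/s²

3.544 × 10⁻³ m/s²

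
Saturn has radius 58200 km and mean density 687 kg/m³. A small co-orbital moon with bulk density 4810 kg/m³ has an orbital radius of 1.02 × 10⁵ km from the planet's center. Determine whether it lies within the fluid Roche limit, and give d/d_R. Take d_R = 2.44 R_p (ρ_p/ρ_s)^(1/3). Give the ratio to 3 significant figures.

outside; d/d_R ≈ 1.37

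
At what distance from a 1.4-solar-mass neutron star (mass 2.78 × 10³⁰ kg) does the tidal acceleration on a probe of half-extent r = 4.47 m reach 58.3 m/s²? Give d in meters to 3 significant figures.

2GMr/d³ = a_tidal  ⇒  d = (2GMr / a_tidal)^(1/3)
d = (2 × 6.674×10⁻¹¹ × (2.78 × 10³⁰) × (4.47) / (58.3))^(1/3)
  = 3.05 × 10⁶ m

3.05 × 10⁶ m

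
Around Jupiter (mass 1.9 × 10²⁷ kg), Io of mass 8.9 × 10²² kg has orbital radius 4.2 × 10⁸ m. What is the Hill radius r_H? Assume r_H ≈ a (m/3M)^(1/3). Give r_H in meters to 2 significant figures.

1.0 × 10⁷ m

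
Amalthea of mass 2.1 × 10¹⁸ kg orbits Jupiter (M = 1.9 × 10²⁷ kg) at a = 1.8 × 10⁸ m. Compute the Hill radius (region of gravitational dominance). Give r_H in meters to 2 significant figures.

r_H ≈ a (m/3M)^(1/3)
    = (1.8 × 10⁸) × (2.1 × 10¹⁸ / (3 × 1.9 × 10²⁷))^(1/3)
    = 1.3 × 10⁵ m

1.3 × 10⁵ m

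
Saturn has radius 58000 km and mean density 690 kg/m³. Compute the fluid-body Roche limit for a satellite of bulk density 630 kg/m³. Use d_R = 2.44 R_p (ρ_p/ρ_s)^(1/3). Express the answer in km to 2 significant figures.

d_R = 2.44 × 58000 km × (690/630)^(1/3)
    = 1.5 × 10⁵ km

1.5 × 10⁵ km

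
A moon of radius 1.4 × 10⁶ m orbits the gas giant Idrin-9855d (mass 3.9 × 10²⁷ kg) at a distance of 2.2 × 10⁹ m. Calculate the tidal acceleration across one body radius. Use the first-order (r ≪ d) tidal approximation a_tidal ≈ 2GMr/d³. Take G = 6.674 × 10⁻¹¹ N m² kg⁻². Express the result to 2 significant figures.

6.8 × 10⁻⁵ m/s²

Δa = 2GMr/d³
   = 2 × (6.674 × 10⁻¹¹) × (3.9 × 10²⁷) × (1.4 × 10⁶) / (2.2 × 10⁹)³
   = 6.8 × 10⁻⁵ m/s²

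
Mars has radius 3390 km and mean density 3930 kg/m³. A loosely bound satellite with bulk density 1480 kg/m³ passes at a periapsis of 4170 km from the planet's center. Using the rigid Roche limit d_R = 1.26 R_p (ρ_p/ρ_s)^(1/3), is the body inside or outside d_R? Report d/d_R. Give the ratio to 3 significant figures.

inside; d/d_R ≈ 0.705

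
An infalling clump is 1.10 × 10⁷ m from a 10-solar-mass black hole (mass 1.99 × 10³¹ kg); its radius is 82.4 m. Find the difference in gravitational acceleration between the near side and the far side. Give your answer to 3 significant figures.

3.29 × 10² m/s²

Δa = 4GMr/d³
   = 4 × (6.674 × 10⁻¹¹) × (1.99 × 10³¹) × (82.4) / (1.10 × 10⁷)³
   = 3.29 × 10² m/s²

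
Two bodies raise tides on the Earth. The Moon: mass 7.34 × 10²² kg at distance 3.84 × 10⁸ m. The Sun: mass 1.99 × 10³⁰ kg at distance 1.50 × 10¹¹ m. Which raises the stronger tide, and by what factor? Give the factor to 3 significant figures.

The tide-raising term goes as M/d³ (the gradient of a 1/d² field).
The Moon: (7.34 × 10²²) / (3.84 × 10⁸)³ = 1.296 × 10⁻³
The Sun: (1.99 × 10³⁰) / (1.50 × 10¹¹)³ = 5.896 × 10⁻⁴
Ratio (larger/smaller) = 2.20

The Moon, by a factor of ≈ 2.20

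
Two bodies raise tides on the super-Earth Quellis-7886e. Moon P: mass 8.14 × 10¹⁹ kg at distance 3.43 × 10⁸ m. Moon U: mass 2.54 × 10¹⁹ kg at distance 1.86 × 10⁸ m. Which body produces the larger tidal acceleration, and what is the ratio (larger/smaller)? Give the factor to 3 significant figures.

Moon U, by a factor of ≈ 1.96

Compare M/d³ for the two perturbers:
Moon P: (8.14 × 10¹⁹) / (3.43 × 10⁸)³ = 2.017 × 10⁻⁶
Moon U: (2.54 × 10¹⁹) / (1.86 × 10⁸)³ = 3.947 × 10⁻⁶
Ratio (larger/smaller) = 1.96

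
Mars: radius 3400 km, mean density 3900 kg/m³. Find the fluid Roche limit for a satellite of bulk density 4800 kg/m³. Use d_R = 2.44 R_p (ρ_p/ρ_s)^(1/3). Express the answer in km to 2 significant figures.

7700 km

d_R = 2.44 × 3400 km × (3900/4800)^(1/3)
    = 7700 km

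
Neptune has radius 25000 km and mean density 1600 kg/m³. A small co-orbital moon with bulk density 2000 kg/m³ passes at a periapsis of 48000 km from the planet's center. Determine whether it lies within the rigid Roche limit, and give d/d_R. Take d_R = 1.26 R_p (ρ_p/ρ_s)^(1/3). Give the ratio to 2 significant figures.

outside; d/d_R ≈ 1.6

d_R = 1.26 × (25000 km) × (1600/2000)^(1/3) = 29240 km
d/d_R = (48000) / (29240) = 1.6
Since d/d_R > 1, the body is outside the Roche limit.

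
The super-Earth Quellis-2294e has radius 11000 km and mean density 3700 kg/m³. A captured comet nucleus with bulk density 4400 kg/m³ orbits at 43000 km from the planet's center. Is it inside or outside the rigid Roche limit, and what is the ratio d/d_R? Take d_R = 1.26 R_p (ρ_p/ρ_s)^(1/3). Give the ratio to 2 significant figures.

d_R = 1.26 × (11000 km) × (3700/4400)^(1/3) = 13080 km
d/d_R = (43000) / (13080) = 3.3
Since d/d_R > 1, the body is outside the Roche limit.

outside; d/d_R ≈ 3.3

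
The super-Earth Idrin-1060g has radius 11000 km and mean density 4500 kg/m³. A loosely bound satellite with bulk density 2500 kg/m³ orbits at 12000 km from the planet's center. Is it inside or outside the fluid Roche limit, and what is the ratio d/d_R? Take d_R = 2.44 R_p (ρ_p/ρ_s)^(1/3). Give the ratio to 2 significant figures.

inside; d/d_R ≈ 0.37

d_R = 2.44 × (11000 km) × (4500/2500)^(1/3) = 32650 km
d/d_R = (12000) / (32650) = 0.37
Since d/d_R < 1, the body is inside the Roche limit.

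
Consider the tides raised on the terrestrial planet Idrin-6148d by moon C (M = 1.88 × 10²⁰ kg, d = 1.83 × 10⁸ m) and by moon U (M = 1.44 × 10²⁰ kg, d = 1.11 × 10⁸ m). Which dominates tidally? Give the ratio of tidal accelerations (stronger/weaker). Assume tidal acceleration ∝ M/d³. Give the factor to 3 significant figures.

Moon U, by a factor of ≈ 3.43

Compare M/d³ for the two perturbers:
Moon C: (1.88 × 10²⁰) / (1.83 × 10⁸)³ = 3.068 × 10⁻⁵
Moon U: (1.44 × 10²⁰) / (1.11 × 10⁸)³ = 1.053 × 10⁻⁴
Ratio (larger/smaller) = 3.43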